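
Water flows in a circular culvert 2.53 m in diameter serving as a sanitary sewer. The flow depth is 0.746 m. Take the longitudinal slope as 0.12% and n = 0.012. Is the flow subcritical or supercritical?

subcritical

For a circular section of diameter D = 2.53 m at depth y = 0.746 m, the central angle is θ = 2 arccos(1 − 2y/D) = 2.296 rad. Then A = (D²/8)(θ − sin θ) = 1.238 m² and P = Dθ/2 = 2.905 m.
Hydraulic radius R = A/P = 1.238/2.905 = 0.4264 m.
V = (1/n) R^(2/3) √S = (1/0.012) × 0.4264^(2/3) × √0.0012 = 1.635 m/s. Hydraulic depth D_h = A/T = 1.238/2.307 = 0.5367 m.
Froude number Fr = V/√(g·D_h) = 1.635/√(9.81×0.5367) = 0.713, which is less than 1, so the flow is subcritical.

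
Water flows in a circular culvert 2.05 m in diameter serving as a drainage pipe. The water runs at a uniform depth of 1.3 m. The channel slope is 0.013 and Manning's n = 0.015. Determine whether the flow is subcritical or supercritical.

supercritical

For a circular section of diameter D = 2.05 m at depth y = 1.3 m, the central angle is θ = 2 arccos(1 − 2y/D) = 3.685 rad. Then A = (D²/8)(θ − sin θ) = 2.207 m² and P = Dθ/2 = 3.777 m.
Hydraulic radius R = A/P = 2.207/3.777 = 0.5844 m.
V = (1/n) R^(2/3) √S = (1/0.015) × 0.5844^(2/3) × √0.013 = 5.313 m/s. Hydraulic depth D_h = A/T = 2.207/1.975 = 1.118 m.
Froude number Fr = V/√(g·D_h) = 5.313/√(9.81×1.118) = 1.6, which is greater than 1, so the flow is supercritical.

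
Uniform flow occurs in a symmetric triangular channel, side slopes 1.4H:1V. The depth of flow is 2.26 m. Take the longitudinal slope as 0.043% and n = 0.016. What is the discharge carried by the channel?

For a triangular section with side slope z = 1.4: A = zy² = 1.4×2.26² = 7.151 m²; P = 2y√(1+z²) = 2×2.26×1.72 = 7.777 m.
Hydraulic radius R = A/P = 7.151/7.777 = 0.9195 m.
Manning's equation: Q = (1/n) A R^(2/3) S^(1/2) = (1/0.016) × 7.151 × 0.9195^(2/3) × 0.00043^(1/2) = 8.76 m³/s.

Q = 8.76 m³/s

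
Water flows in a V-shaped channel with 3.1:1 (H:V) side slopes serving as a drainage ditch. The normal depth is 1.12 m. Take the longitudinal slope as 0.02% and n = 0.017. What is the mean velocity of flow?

V = 0.547 m/s

For a triangular section with side slope z = 3.1: A = zy² = 3.1×1.12² = 3.889 m²; P = 2y√(1+z²) = 2×1.12×3.257 = 7.296 m.
Hydraulic radius R = A/P = 3.889/7.296 = 0.533 m.
From Manning's equation, V = (1/n) R^(2/3) S^(1/2) = (1/0.017) × 0.533^(2/3) × 0.0002^(1/2) = 0.547 m/s.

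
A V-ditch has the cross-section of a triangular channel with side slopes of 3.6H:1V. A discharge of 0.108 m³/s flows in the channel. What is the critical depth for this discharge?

y_c = 0.179 m

At critical depth, Q² T / (g A³) = 1, i.e. A³/T = Q²/g = 0.108²/9.81 = 0.001189.
At y = 0.203 m: A³/T = 0.002234 — too large.
At y = 0.179 m: A³/T = 0.001191 — matches.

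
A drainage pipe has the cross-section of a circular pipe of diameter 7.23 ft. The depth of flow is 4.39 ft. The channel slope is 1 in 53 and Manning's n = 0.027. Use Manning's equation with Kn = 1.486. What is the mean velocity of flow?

V = 12.1 ft/s

For a circular section of diameter D = 7.23 ft at depth y = 4.39 ft, the central angle is θ = 2 arccos(1 − 2y/D) = 3.574 rad. Then A = (D²/8)(θ − sin θ) = 26.09 ft² and P = Dθ/2 = 12.92 ft.
Hydraulic radius R = A/P = 26.09/12.92 = 2.019 ft.
From Manning's equation, V = (1.486/n) R^(2/3) S^(1/2) = (1.486/0.027) × 2.019^(2/3) × 0.01887^(1/2) = 12.1 ft/s.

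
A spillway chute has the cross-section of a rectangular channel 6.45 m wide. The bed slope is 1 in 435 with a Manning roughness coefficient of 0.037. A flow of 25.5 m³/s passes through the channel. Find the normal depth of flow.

y_n = 2.45 m

Manning's equation rearranged: A R^(2/3) = nQ / (1·√S) = 0.037 × 25.5 / (√0.002299) = 19.68.
Trying y = 2.94 m: A R^(2/3) = 25.27 — over.
Trying y = 2.45 m: A R^(2/3) = 19.7 — ≈ 19.68.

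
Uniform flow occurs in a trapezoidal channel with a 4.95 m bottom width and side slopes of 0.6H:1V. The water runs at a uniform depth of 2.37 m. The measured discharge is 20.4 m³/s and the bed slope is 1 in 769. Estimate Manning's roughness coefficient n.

With bottom width b = 4.95 m and side slope z = 0.6: A = (b + zy)y = (4.95 + 0.6×2.37)×2.37 = 15.1 m²; P = b + 2y√(1+z²) = 4.95 + 2×2.37×1.166 = 10.48 m.
Hydraulic radius R = A/P = 15.1/10.48 = 1.441 m.
Rearranging Manning's equation: n = (1/Q) A R^(2/3) S^(1/2) = (1/20.4) × 15.1 × 1.441^(2/3) × √0.0013 = 0.0341.

n = 0.0341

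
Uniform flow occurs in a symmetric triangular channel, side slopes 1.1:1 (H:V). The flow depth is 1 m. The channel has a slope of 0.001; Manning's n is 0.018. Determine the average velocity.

For a triangular section with side slope z = 1.1: A = zy² = 1.1×1² = 1.1 m²; P = 2y√(1+z²) = 2×1×1.487 = 2.973 m.
Hydraulic radius R = A/P = 1.1/2.973 = 0.37 m.
From Manning's equation, V = (1/n) R^(2/3) S^(1/2) = (1/0.018) × 0.37^(2/3) × 0.001^(1/2) = 0.905 m/s.

V = 0.905 m/s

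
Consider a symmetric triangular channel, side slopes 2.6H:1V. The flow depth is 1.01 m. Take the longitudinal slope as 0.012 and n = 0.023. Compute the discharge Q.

For a triangular section with side slope z = 2.6: A = zy² = 2.6×1.01² = 2.652 m²; P = 2y√(1+z²) = 2×1.01×2.786 = 5.627 m.
Hydraulic radius R = A/P = 2.652/5.627 = 0.4713 m.
Manning's equation: Q = (1/n) A R^(2/3) S^(1/2) = (1/0.023) × 2.652 × 0.4713^(2/3) × 0.012^(1/2) = 7.65 m³/s.

Q = 7.65 m³/s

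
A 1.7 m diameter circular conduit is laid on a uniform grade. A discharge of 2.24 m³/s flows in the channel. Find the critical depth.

y_c = 0.742 m

At critical depth, Q² T / (g A³) = 1, i.e. A³/T = Q²/g = 2.24²/9.81 = 0.5115.
At y = 0.845 m: A³/T = 0.8407 — too large.
At y = 0.605 m: A³/T = 0.2334 — too small.
At y = 0.742 m: A³/T = 0.5113 — close enough.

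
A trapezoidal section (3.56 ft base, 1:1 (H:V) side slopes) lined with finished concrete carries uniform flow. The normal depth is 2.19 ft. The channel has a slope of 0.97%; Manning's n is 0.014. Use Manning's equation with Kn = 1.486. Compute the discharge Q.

Q = 156 ft³/s

With bottom width b = 3.56 ft and side slope z = 1: A = (b + zy)y = (3.56 + 1×2.19)×2.19 = 12.59 ft²; P = b + 2y√(1+z²) = 3.56 + 2×2.19×1.414 = 9.754 ft.
Hydraulic radius R = A/P = 12.59/9.754 = 1.291 ft.
Manning's equation: Q = (1.486/n) A R^(2/3) S^(1/2) = (1.486/0.014) × 12.59 × 1.291^(2/3) × 0.0097^(1/2) = 156 ft³/s.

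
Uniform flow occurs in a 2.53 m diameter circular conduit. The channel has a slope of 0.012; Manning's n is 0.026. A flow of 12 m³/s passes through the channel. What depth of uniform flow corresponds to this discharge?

y_n = 1.66 m

Manning's equation rearranged: A R^(2/3) = nQ / (1·√S) = 0.026 × 12 / (√0.012) = 2.848.
At y = 1.87 m: A R^(2/3) = 3.32 — over.
At y = 1.44 m: A R^(2/3) = 2.292 — short.
At y = 1.66 m: A R^(2/3) = 2.84 — matches.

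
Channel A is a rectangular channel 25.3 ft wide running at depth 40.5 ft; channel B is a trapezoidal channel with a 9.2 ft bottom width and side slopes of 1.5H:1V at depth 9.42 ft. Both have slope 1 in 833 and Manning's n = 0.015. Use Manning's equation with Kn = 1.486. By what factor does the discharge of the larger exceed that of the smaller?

7.14

Channel A: Flow area A = b·y = 25.3 × 40.5 = 1025 ft². Wetted perimeter P = b + 2y = 25.3 + 2×40.5 = 106.3 ft. Hydraulic radius R = A/P = 1025/106.3 = 9.639 ft. Q_A = (1.486/0.015)·1025·9.639^(2/3)·√0.0012 = 15930 ft³/s.
Channel B: With bottom width b = 9.2 ft and side slope z = 1.5: A = (b + zy)y = (9.2 + 1.5×9.42)×9.42 = 219.8 ft²; P = b + 2y√(1+z²) = 9.2 + 2×9.42×1.803 = 43.16 ft. Hydraulic radius R = A/P = 219.8/43.16 = 5.091 ft. Q_B = (1.486/0.015)·219.8·5.091^(2/3)·√0.0012 = 2233 ft³/s.
The larger discharge is 15930 ft³/s and the smaller is 2233 ft³/s; the ratio is 7.14.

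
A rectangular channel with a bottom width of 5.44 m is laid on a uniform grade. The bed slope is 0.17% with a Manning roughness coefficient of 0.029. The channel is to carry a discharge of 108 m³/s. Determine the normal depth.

y_n = 8.61 m

Manning's equation rearranged: A R^(2/3) = nQ / (1·√S) = 0.029 × 108 / (√0.0017) = 75.96.
Trying y = 10.3 m: A R^(2/3) = 93.39 — over.
Trying y = 6.87 m: A R^(2/3) = 58.3 — short.
Trying y = 8.61 m: A R^(2/3) = 76 — close enough.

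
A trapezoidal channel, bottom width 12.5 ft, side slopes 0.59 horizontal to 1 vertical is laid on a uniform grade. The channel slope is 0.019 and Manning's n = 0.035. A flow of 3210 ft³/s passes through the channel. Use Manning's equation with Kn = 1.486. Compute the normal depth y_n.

y_n = 10 ft

Manning's equation rearranged: A R^(2/3) = nQ / (1.486·√S) = 0.035 × 3210 / (1.486 × √0.019) = 548.5.
Trying y = 11.4 ft: A R^(2/3) = 693.1 — too large.
Trying y = 8.1 ft: A R^(2/3) = 379.8 — too small.
Trying y = 10 ft: A R^(2/3) = 548.8 — ≈ 548.5.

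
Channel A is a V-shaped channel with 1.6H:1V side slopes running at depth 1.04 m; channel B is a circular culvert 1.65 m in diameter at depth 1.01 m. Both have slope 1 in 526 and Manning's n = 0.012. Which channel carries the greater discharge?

Channel A: For a triangular section with side slope z = 1.6: A = zy² = 1.6×1.04² = 1.731 m²; P = 2y√(1+z²) = 2×1.04×1.887 = 3.925 m. Hydraulic radius R = A/P = 1.731/3.925 = 0.441 m. Q_A = (1/0.012)·1.731·0.441^(2/3)·√0.001901 = 3.643 m³/s.
Channel B: For a circular section of diameter D = 1.65 m at depth y = 1.01 m, the central angle is θ = 2 arccos(1 − 2y/D) = 3.594 rad. Then A = (D²/8)(θ − sin θ) = 1.372 m² and P = Dθ/2 = 2.965 m. Hydraulic radius R = A/P = 1.372/2.965 = 0.4627 m. Q_B = (1/0.012)·1.372·0.4627^(2/3)·√0.001901 = 2.982 m³/s.
Q_A = 3.643 m³/s vs Q_B = 2.982 m³/s, so channel A carries more.

channel A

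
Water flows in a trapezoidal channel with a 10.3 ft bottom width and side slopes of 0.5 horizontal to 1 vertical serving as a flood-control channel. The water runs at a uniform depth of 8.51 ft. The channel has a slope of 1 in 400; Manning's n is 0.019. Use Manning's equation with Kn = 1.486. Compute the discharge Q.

Q = 1270 ft³/s

With bottom width b = 10.3 ft and side slope z = 0.5: A = (b + zy)y = (10.3 + 0.5×8.51)×8.51 = 123.9 ft²; P = b + 2y√(1+z²) = 10.3 + 2×8.51×1.118 = 29.33 ft.
Hydraulic radius R = A/P = 123.9/29.33 = 4.223 ft.
Manning's equation: Q = (1.486/n) A R^(2/3) S^(1/2) = (1.486/0.019) × 123.9 × 4.223^(2/3) × 0.0025^(1/2) = 1270 ft³/s.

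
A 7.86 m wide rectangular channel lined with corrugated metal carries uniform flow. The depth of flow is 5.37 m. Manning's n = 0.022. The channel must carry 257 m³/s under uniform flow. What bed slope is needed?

Flow area A = b·y = 7.86 × 5.37 = 42.21 m². Wetted perimeter P = b + 2y = 7.86 + 2×5.37 = 18.6 m.
Hydraulic radius R = A/P = 42.21/18.6 = 2.269 m.
From Manning's equation, S = [nQ / (1 A R^(2/3))]² = [0.022 × 257 / (1 × 42.21 × 2.269^(2/3))]² = 0.00602.

S = 0.00602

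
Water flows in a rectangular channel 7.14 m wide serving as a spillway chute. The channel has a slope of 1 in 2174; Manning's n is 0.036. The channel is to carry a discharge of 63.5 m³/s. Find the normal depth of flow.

Manning's equation rearranged: A R^(2/3) = nQ / (1·√S) = 0.036 × 63.5 / (√0.00046) = 106.6.
At y = 5.94 m: A R^(2/3) = 72.39 — too small.
At y = 8.14 m: A R^(2/3) = 106.5 — matches.

y_n = 8.14 m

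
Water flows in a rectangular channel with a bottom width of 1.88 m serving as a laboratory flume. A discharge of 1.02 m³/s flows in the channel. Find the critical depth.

For a rectangular channel, critical depth y_c = (q²/g)^(1/3) where q = Q/b = 1.02/1.88 = 0.5426 m²/s.
So y_c = (0.5426²/9.81)^(1/3) = 0.311 m.

y_c = 0.311 m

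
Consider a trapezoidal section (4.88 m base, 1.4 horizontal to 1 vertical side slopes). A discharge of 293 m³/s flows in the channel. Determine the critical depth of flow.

y_c = 4.71 m

At critical depth, Q² T / (g A³) = 1, i.e. A³/T = Q²/g = 293²/9.81 = 8751.
Trying y = 5.79 m: A³/T = 20150 — high.
Trying y = 4.71 m: A³/T = 8736 — ≈ 8751.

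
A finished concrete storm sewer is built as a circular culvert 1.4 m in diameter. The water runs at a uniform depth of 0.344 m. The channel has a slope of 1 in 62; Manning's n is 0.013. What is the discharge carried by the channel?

For a circular section of diameter D = 1.4 m at depth y = 0.344 m, the central angle is θ = 2 arccos(1 − 2y/D) = 2.075 rad. Then A = (D²/8)(θ − sin θ) = 0.2937 m² and P = Dθ/2 = 1.452 m.
Hydraulic radius R = A/P = 0.2937/1.452 = 0.2022 m.
Manning's equation: Q = (1/n) A R^(2/3) S^(1/2) = (1/0.013) × 0.2937 × 0.2022^(2/3) × 0.01613^(1/2) = 0.989 m³/s.

Q = 0.989 m³/s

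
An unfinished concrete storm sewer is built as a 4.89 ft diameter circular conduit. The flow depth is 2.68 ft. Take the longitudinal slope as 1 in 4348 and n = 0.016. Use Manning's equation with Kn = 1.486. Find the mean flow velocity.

V = 1.67 ft/s

For a circular section of diameter D = 4.89 ft at depth y = 2.68 ft, the central angle is θ = 2 arccos(1 − 2y/D) = 3.334 rad. Then A = (D²/8)(θ − sin θ) = 10.54 ft² and P = Dθ/2 = 8.152 ft.
Hydraulic radius R = A/P = 10.54/8.152 = 1.293 ft.
From Manning's equation, V = (1.486/n) R^(2/3) S^(1/2) = (1.486/0.016) × 1.293^(2/3) × 0.00023^(1/2) = 1.67 ft/s.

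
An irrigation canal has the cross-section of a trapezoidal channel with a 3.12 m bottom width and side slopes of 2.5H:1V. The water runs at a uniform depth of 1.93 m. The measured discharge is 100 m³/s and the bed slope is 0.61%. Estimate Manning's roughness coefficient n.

n = 0.013

With bottom width b = 3.12 m and side slope z = 2.5: A = (b + zy)y = (3.12 + 2.5×1.93)×1.93 = 15.33 m²; P = b + 2y√(1+z²) = 3.12 + 2×1.93×2.693 = 13.51 m.
Hydraulic radius R = A/P = 15.33/13.51 = 1.135 m.
Rearranging Manning's equation: n = (1/Q) A R^(2/3) S^(1/2) = (1/100) × 15.33 × 1.135^(2/3) × √0.0061 = 0.013.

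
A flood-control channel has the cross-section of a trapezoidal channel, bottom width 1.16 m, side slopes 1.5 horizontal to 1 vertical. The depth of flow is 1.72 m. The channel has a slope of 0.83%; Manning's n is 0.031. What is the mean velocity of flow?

V = 2.69 m/s

With bottom width b = 1.16 m and side slope z = 1.5: A = (b + zy)y = (1.16 + 1.5×1.72)×1.72 = 6.433 m²; P = b + 2y√(1+z²) = 1.16 + 2×1.72×1.803 = 7.362 m.
Hydraulic radius R = A/P = 6.433/7.362 = 0.8738 m.
From Manning's equation, V = (1/n) R^(2/3) S^(1/2) = (1/0.031) × 0.8738^(2/3) × 0.0083^(1/2) = 2.69 m/s.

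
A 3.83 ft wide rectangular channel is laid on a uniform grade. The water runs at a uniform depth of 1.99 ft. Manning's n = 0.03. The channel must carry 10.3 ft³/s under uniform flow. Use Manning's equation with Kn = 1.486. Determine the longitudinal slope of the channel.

S = 0.000769

Flow area A = b·y = 3.83 × 1.99 = 7.622 ft². Wetted perimeter P = b + 2y = 3.83 + 2×1.99 = 7.81 ft.
Hydraulic radius R = A/P = 7.622/7.81 = 0.9759 ft.
From Manning's equation, S = [nQ / (1.486 A R^(2/3))]² = [0.03 × 10.3 / (1.486 × 7.622 × 0.9759^(2/3))]² = 0.000769.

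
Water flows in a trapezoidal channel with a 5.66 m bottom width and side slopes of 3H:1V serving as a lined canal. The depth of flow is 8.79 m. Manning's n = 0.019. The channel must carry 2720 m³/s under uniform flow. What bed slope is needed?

S = 0.00441

With bottom width b = 5.66 m and side slope z = 3: A = (b + zy)y = (5.66 + 3×8.79)×8.79 = 281.5 m²; P = b + 2y√(1+z²) = 5.66 + 2×8.79×3.162 = 61.25 m.
Hydraulic radius R = A/P = 281.5/61.25 = 4.596 m.
From Manning's equation, S = [nQ / (1 A R^(2/3))]² = [0.019 × 2720 / (1 × 281.5 × 4.596^(2/3))]² = 0.00441.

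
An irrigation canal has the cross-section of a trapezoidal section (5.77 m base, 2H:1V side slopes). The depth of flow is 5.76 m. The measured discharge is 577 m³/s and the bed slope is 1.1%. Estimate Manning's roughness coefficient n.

n = 0.039

With bottom width b = 5.77 m and side slope z = 2: A = (b + zy)y = (5.77 + 2×5.76)×5.76 = 99.59 m²; P = b + 2y√(1+z²) = 5.77 + 2×5.76×2.236 = 31.53 m.
Hydraulic radius R = A/P = 99.59/31.53 = 3.159 m.
Rearranging Manning's equation: n = (1/Q) A R^(2/3) S^(1/2) = (1/577) × 99.59 × 3.159^(2/3) × √0.011 = 0.039.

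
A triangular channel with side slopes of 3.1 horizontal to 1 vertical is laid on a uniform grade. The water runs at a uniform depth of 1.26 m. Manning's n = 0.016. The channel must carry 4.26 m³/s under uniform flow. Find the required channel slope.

For a triangular section with side slope z = 3.1: A = zy² = 3.1×1.26² = 4.922 m²; P = 2y√(1+z²) = 2×1.26×3.257 = 8.208 m.
Hydraulic radius R = A/P = 4.922/8.208 = 0.5996 m.
From Manning's equation, S = [nQ / (1 A R^(2/3))]² = [0.016 × 4.26 / (1 × 4.922 × 0.5996^(2/3))]² = 0.000379.

S = 0.000379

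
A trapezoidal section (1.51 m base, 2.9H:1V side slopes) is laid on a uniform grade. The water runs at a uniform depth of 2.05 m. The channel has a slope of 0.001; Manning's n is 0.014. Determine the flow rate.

Q = 36.4 m³/s

With bottom width b = 1.51 m and side slope z = 2.9: A = (b + zy)y = (1.51 + 2.9×2.05)×2.05 = 15.28 m²; P = b + 2y√(1+z²) = 1.51 + 2×2.05×3.068 = 14.09 m.
Hydraulic radius R = A/P = 15.28/14.09 = 1.085 m.
Manning's equation: Q = (1/n) A R^(2/3) S^(1/2) = (1/0.014) × 15.28 × 1.085^(2/3) × 0.001^(1/2) = 36.4 m³/s.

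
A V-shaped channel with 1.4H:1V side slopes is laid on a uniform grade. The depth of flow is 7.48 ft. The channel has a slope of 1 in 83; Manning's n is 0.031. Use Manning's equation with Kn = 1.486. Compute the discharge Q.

Q = 866 ft³/s

For a triangular section with side slope z = 1.4: A = zy² = 1.4×7.48² = 78.33 ft²; P = 2y√(1+z²) = 2×7.48×1.72 = 25.74 ft.
Hydraulic radius R = A/P = 78.33/25.74 = 3.043 ft.
Manning's equation: Q = (1.486/n) A R^(2/3) S^(1/2) = (1.486/0.031) × 78.33 × 3.043^(2/3) × 0.01205^(1/2) = 866 ft³/s.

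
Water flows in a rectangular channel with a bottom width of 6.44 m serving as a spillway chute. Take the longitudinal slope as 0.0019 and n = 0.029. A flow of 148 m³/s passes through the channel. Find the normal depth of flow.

Manning's equation rearranged: A R^(2/3) = nQ / (1·√S) = 0.029 × 148 / (√0.0019) = 98.47.
At y = 7.66 m: A R^(2/3) = 85.13 — short.
At y = 9.69 m: A R^(2/3) = 112.4 — over.
At y = 8.66 m: A R^(2/3) = 98.5 — close enough.

y_n = 8.66 m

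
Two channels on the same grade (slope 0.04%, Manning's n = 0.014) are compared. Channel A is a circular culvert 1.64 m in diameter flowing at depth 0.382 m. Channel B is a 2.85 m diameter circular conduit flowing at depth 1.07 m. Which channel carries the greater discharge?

channel B

Channel A: For a circular section of diameter D = 1.64 m at depth y = 0.382 m, the central angle is θ = 2 arccos(1 − 2y/D) = 2.015 rad. Then A = (D²/8)(θ − sin θ) = 0.3737 m² and P = Dθ/2 = 1.652 m. Hydraulic radius R = A/P = 0.3737/1.652 = 0.2262 m. Q_A = (1/0.014)·0.3737·0.2262^(2/3)·√0.0004 = 0.1982 m³/s.
Channel B: For a circular section of diameter D = 2.85 m at depth y = 1.07 m, the central angle is θ = 2 arccos(1 − 2y/D) = 2.638 rad. Then A = (D²/8)(θ − sin θ) = 2.189 m² and P = Dθ/2 = 3.759 m. Hydraulic radius R = A/P = 2.189/3.759 = 0.5822 m. Q_B = (1/0.014)·2.189·0.5822^(2/3)·√0.0004 = 2.18 m³/s.
Q_A = 0.1982 m³/s vs Q_B = 2.18 m³/s, so channel B carries more.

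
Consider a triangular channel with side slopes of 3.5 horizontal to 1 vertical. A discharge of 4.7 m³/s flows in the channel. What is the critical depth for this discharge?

y_c = 0.819 m

At critical depth, Q² T / (g A³) = 1, i.e. A³/T = Q²/g = 4.7²/9.81 = 2.252.
Trying y = 1.03 m: A³/T = 7.101 — too large.
Trying y = 0.711 m: A³/T = 1.113 — too small.
Trying y = 0.819 m: A³/T = 2.257 — close enough.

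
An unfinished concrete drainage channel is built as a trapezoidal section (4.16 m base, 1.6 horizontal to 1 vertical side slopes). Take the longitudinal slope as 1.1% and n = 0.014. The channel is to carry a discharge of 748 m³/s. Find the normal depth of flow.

Manning's equation rearranged: A R^(2/3) = nQ / (1·√S) = 0.014 × 748 / (√0.011) = 99.85.
Trying y = 5.39 m: A R^(2/3) = 137.3 — too large.
Trying y = 3.5 m: A R^(2/3) = 53.63 — too small.
Trying y = 4.67 m: A R^(2/3) = 99.9 — ≈ 99.85.

y_n = 4.67 m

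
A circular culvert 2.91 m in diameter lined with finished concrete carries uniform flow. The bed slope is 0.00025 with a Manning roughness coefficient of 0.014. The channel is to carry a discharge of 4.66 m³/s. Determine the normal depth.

Manning's equation rearranged: A R^(2/3) = nQ / (1·√S) = 0.014 × 4.66 / (√0.00025) = 4.126.
Try y = 2.22 m: A R^(2/3) = 5.002 — too large.
Try y = 1.46 m: A R^(2/3) = 2.706 — too small.
Try y = 1.91 m: A R^(2/3) = 4.126 — close enough.

y_n = 1.91 m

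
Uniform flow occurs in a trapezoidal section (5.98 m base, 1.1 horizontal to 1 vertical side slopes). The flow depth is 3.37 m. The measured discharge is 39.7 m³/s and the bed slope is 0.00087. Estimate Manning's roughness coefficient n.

n = 0.039

With bottom width b = 5.98 m and side slope z = 1.1: A = (b + zy)y = (5.98 + 1.1×3.37)×3.37 = 32.65 m²; P = b + 2y√(1+z²) = 5.98 + 2×3.37×1.487 = 16 m.
Hydraulic radius R = A/P = 32.65/16 = 2.04 m.
Rearranging Manning's equation: n = (1/Q) A R^(2/3) S^(1/2) = (1/39.7) × 32.65 × 2.04^(2/3) × √0.00087 = 0.039.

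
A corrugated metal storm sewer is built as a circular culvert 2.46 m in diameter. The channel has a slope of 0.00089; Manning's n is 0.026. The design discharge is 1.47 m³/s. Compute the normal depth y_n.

y_n = 1.04 m

Manning's equation rearranged: A R^(2/3) = nQ / (1·√S) = 0.026 × 1.47 / (√0.00089) = 1.281.
Try y = 0.805 m: A R^(2/3) = 0.7955 — short.
Try y = 1.33 m: A R^(2/3) = 1.958 — over.
Try y = 1.04 m: A R^(2/3) = 1.281 — matches.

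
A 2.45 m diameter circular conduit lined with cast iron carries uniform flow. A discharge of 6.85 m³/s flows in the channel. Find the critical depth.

At critical depth, Q² T / (g A³) = 1, i.e. A³/T = Q²/g = 6.85²/9.81 = 4.783.
Try y = 0.89 m: A³/T = 1.57 — short.
Try y = 1.48 m: A³/T = 11.01 — over.
Try y = 1.19 m: A³/T = 4.785 — close enough.

y_c = 1.19 m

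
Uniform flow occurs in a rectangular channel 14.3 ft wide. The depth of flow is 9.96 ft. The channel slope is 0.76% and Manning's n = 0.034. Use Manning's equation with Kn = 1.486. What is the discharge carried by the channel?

Q = 1400 ft³/s

Flow area A = b·y = 14.3 × 9.96 = 142.4 ft². Wetted perimeter P = b + 2y = 14.3 + 2×9.96 = 34.22 ft.
Hydraulic radius R = A/P = 142.4/34.22 = 4.162 ft.
Manning's equation: Q = (1.486/n) A R^(2/3) S^(1/2) = (1.486/0.034) × 142.4 × 4.162^(2/3) × 0.0076^(1/2) = 1400 ft³/s.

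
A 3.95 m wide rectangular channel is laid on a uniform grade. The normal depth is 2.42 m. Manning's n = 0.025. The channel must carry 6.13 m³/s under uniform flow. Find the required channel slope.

S = 0.00023

Flow area A = b·y = 3.95 × 2.42 = 9.559 m². Wetted perimeter P = b + 2y = 3.95 + 2×2.42 = 8.79 m.
Hydraulic radius R = A/P = 9.559/8.79 = 1.087 m.
From Manning's equation, S = [nQ / (1 A R^(2/3))]² = [0.025 × 6.13 / (1 × 9.559 × 1.087^(2/3))]² = 0.00023.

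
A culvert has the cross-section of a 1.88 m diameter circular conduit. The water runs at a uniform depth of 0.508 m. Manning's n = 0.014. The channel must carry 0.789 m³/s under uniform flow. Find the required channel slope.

S = 0.0017

For a circular section of diameter D = 1.88 m at depth y = 0.508 m, the central angle is θ = 2 arccos(1 − 2y/D) = 2.187 rad. Then A = (D²/8)(θ − sin θ) = 0.6054 m² and P = Dθ/2 = 2.055 m.
Hydraulic radius R = A/P = 0.6054/2.055 = 0.2945 m.
From Manning's equation, S = [nQ / (1 A R^(2/3))]² = [0.014 × 0.789 / (1 × 0.6054 × 0.2945^(2/3))]² = 0.0017.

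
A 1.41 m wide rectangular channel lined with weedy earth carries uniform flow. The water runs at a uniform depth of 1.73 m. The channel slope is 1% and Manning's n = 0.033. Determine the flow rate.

Flow area A = b·y = 1.41 × 1.73 = 2.439 m². Wetted perimeter P = b + 2y = 1.41 + 2×1.73 = 4.87 m.
Hydraulic radius R = A/P = 2.439/4.87 = 0.5009 m.
Manning's equation: Q = (1/n) A R^(2/3) S^(1/2) = (1/0.033) × 2.439 × 0.5009^(2/3) × 0.01^(1/2) = 4.66 m³/s.

Q = 4.66 m³/s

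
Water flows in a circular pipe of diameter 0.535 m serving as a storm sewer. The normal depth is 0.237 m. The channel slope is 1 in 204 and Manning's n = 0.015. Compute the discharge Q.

For a circular section of diameter D = 0.535 m at depth y = 0.237 m, the central angle is θ = 2 arccos(1 − 2y/D) = 2.913 rad. Then A = (D²/8)(θ − sin θ) = 0.09612 m² and P = Dθ/2 = 0.7792 m.
Hydraulic radius R = A/P = 0.09612/0.7792 = 0.1233 m.
Manning's equation: Q = (1/n) A R^(2/3) S^(1/2) = (1/0.015) × 0.09612 × 0.1233^(2/3) × 0.004902^(1/2) = 0.111 m³/s.

Q = 0.111 m³/s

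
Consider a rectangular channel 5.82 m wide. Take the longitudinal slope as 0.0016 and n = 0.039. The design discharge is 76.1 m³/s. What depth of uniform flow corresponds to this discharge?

Manning's equation rearranged: A R^(2/3) = nQ / (1·√S) = 0.039 × 76.1 / (√0.0016) = 74.2.
At y = 8.75 m: A R^(2/3) = 85.72 — over.
At y = 7.74 m: A R^(2/3) = 74.22 — ≈ 74.2.

y_n = 7.74 m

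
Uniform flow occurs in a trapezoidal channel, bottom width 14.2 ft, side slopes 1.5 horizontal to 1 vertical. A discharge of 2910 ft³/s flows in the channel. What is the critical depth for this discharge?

At critical depth, Q² T / (g A³) = 1, i.e. A³/T = Q²/g = 2910²/32.2 = 263000.
Trying y = 9.86 ft: A³/T = 533500 — too large.
Trying y = 6.55 ft: A³/T = 115100 — too small.
Trying y = 8.19 ft: A³/T = 263200 — close enough.

y_c = 8.19 ft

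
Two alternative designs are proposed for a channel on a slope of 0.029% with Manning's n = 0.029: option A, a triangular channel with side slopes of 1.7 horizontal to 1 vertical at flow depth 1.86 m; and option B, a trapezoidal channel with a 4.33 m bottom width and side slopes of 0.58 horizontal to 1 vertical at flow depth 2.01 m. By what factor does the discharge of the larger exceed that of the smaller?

Channel A: For a triangular section with side slope z = 1.7: A = zy² = 1.7×1.86² = 5.881 m²; P = 2y√(1+z²) = 2×1.86×1.972 = 7.337 m. Hydraulic radius R = A/P = 5.881/7.337 = 0.8016 m. Q_A = (1/0.029)·5.881·0.8016^(2/3)·√0.00029 = 2.98 m³/s.
Channel B: With bottom width b = 4.33 m and side slope z = 0.58: A = (b + zy)y = (4.33 + 0.58×2.01)×2.01 = 11.05 m²; P = b + 2y√(1+z²) = 4.33 + 2×2.01×1.156 = 8.977 m. Hydraulic radius R = A/P = 11.05/8.977 = 1.231 m. Q_B = (1/0.029)·11.05·1.231^(2/3)·√0.00029 = 7.449 m³/s.
The larger discharge is 7.449 m³/s and the smaller is 2.98 m³/s; the ratio is 2.5.

2.5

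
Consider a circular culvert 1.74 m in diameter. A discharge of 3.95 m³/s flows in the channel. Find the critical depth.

y_c = 0.991 m

At critical depth, Q² T / (g A³) = 1, i.e. A³/T = Q²/g = 3.95²/9.81 = 1.59.
At y = 0.799 m: A³/T = 0.6976 — low.
At y = 0.991 m: A³/T = 1.588 — matches.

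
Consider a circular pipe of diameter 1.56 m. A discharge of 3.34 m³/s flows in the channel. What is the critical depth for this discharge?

y_c = 0.939 m

At critical depth, Q² T / (g A³) = 1, i.e. A³/T = Q²/g = 3.34²/9.81 = 1.137.
Try y = 0.727 m: A³/T = 0.4276 — too small.
Try y = 1.12 m: A³/T = 2.257 — too large.
Try y = 0.939 m: A³/T = 1.137 — matches.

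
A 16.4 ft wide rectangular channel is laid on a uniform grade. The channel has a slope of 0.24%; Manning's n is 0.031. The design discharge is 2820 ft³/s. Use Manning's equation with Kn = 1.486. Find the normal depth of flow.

Manning's equation rearranged: A R^(2/3) = nQ / (1.486·√S) = 0.031 × 2820 / (1.486 × √0.0024) = 1201.
Try y = 27.9 ft: A R^(2/3) = 1567 — too large.
Try y = 17.1 ft: A R^(2/3) = 878.3 — too small.
Try y = 22.2 ft: A R^(2/3) = 1201 — matches.

y_n = 22.2 ft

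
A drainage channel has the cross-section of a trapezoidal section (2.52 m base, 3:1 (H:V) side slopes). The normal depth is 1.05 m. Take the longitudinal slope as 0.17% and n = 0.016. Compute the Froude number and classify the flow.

subcritical

With bottom width b = 2.52 m and side slope z = 3: A = (b + zy)y = (2.52 + 3×1.05)×1.05 = 5.954 m²; P = b + 2y√(1+z²) = 2.52 + 2×1.05×3.162 = 9.161 m.
Hydraulic radius R = A/P = 5.954/9.161 = 0.6499 m.
V = (1/n) R^(2/3) √S = (1/0.016) × 0.6499^(2/3) × √0.0017 = 1.933 m/s. Hydraulic depth D_h = A/T = 5.954/8.82 = 0.675 m.
Froude number Fr = V/√(g·D_h) = 1.933/√(9.81×0.675) = 0.751, which is less than 1, so the flow is subcritical.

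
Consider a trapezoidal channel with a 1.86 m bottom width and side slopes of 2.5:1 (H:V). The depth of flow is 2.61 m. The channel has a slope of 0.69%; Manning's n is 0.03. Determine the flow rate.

Q = 74.9 m³/s

With bottom width b = 1.86 m and side slope z = 2.5: A = (b + zy)y = (1.86 + 2.5×2.61)×2.61 = 21.88 m²; P = b + 2y√(1+z²) = 1.86 + 2×2.61×2.693 = 15.92 m.
Hydraulic radius R = A/P = 21.88/15.92 = 1.375 m.
Manning's equation: Q = (1/n) A R^(2/3) S^(1/2) = (1/0.03) × 21.88 × 1.375^(2/3) × 0.0069^(1/2) = 74.9 m³/s.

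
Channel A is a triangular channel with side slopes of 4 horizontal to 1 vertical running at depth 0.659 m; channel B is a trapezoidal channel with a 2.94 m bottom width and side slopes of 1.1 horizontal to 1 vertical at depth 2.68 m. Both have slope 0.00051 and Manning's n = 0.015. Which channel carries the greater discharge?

Channel A: For a triangular section with side slope z = 4: A = zy² = 4×0.659² = 1.737 m²; P = 2y√(1+z²) = 2×0.659×4.123 = 5.434 m. Hydraulic radius R = A/P = 1.737/5.434 = 0.3197 m. Q_A = (1/0.015)·1.737·0.3197^(2/3)·√0.00051 = 1.223 m³/s.
Channel B: With bottom width b = 2.94 m and side slope z = 1.1: A = (b + zy)y = (2.94 + 1.1×2.68)×2.68 = 15.78 m²; P = b + 2y√(1+z²) = 2.94 + 2×2.68×1.487 = 10.91 m. Hydraulic radius R = A/P = 15.78/10.91 = 1.447 m. Q_B = (1/0.015)·15.78·1.447^(2/3)·√0.00051 = 30.39 m³/s.
Q_A = 1.223 m³/s vs Q_B = 30.39 m³/s, so channel B carries more.

channel B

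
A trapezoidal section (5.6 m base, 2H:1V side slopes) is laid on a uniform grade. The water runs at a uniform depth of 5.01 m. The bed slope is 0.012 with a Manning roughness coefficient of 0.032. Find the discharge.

Q = 531 m³/s

With bottom width b = 5.6 m and side slope z = 2: A = (b + zy)y = (5.6 + 2×5.01)×5.01 = 78.26 m²; P = b + 2y√(1+z²) = 5.6 + 2×5.01×2.236 = 28.01 m.
Hydraulic radius R = A/P = 78.26/28.01 = 2.794 m.
Manning's equation: Q = (1/n) A R^(2/3) S^(1/2) = (1/0.032) × 78.26 × 2.794^(2/3) × 0.012^(1/2) = 531 m³/s.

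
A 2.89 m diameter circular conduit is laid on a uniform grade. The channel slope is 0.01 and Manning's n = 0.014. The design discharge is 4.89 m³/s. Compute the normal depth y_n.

Manning's equation rearranged: A R^(2/3) = nQ / (1·√S) = 0.014 × 4.89 / (√0.01) = 0.6846.
Trying y = 0.819 m: A R^(2/3) = 0.9259 — high.
Trying y = 0.559 m: A R^(2/3) = 0.4322 — low.
Trying y = 0.703 m: A R^(2/3) = 0.6852 — matches.

y_n = 0.703 m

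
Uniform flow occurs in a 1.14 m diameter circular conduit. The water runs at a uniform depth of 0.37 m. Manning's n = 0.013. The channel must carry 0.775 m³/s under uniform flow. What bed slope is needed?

For a circular section of diameter D = 1.14 m at depth y = 0.37 m, the central angle is θ = 2 arccos(1 − 2y/D) = 2.425 rad. Then A = (D²/8)(θ − sin θ) = 0.2871 m² and P = Dθ/2 = 1.382 m.
Hydraulic radius R = A/P = 0.2871/1.382 = 0.2078 m.
From Manning's equation, S = [nQ / (1 A R^(2/3))]² = [0.013 × 0.775 / (1 × 0.2871 × 0.2078^(2/3))]² = 0.01.

S = 0.01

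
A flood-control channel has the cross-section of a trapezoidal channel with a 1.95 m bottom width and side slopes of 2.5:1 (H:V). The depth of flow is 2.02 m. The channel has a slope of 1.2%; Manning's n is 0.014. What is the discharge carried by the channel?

Q = 118 m³/s

With bottom width b = 1.95 m and side slope z = 2.5: A = (b + zy)y = (1.95 + 2.5×2.02)×2.02 = 14.14 m²; P = b + 2y√(1+z²) = 1.95 + 2×2.02×2.693 = 12.83 m.
Hydraulic radius R = A/P = 14.14/12.83 = 1.102 m.
Manning's equation: Q = (1/n) A R^(2/3) S^(1/2) = (1/0.014) × 14.14 × 1.102^(2/3) × 0.012^(1/2) = 118 m³/s.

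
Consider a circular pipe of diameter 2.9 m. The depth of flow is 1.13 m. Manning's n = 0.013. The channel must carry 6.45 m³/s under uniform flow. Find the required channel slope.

For a circular section of diameter D = 2.9 m at depth y = 1.13 m, the central angle is θ = 2 arccos(1 − 2y/D) = 2.697 rad. Then A = (D²/8)(θ − sin θ) = 2.382 m² and P = Dθ/2 = 3.91 m.
Hydraulic radius R = A/P = 2.382/3.91 = 0.6093 m.
From Manning's equation, S = [nQ / (1 A R^(2/3))]² = [0.013 × 6.45 / (1 × 2.382 × 0.6093^(2/3))]² = 0.0024.

S = 0.0024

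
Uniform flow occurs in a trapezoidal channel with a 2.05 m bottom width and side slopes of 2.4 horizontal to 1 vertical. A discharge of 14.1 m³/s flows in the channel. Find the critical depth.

At critical depth, Q² T / (g A³) = 1, i.e. A³/T = Q²/g = 14.1²/9.81 = 20.27.
Trying y = 0.961 m: A³/T = 11.01 — short.
Trying y = 1.43 m: A³/T = 54.04 — over.
Trying y = 1.12 m: A³/T = 20.12 — matches.

y_c = 1.12 m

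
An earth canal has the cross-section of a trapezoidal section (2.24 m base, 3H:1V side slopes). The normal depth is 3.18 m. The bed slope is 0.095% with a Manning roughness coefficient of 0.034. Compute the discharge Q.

Q = 47.9 m³/s

With bottom width b = 2.24 m and side slope z = 3: A = (b + zy)y = (2.24 + 3×3.18)×3.18 = 37.46 m²; P = b + 2y√(1+z²) = 2.24 + 2×3.18×3.162 = 22.35 m.
Hydraulic radius R = A/P = 37.46/22.35 = 1.676 m.
Manning's equation: Q = (1/n) A R^(2/3) S^(1/2) = (1/0.034) × 37.46 × 1.676^(2/3) × 0.00095^(1/2) = 47.9 m³/s.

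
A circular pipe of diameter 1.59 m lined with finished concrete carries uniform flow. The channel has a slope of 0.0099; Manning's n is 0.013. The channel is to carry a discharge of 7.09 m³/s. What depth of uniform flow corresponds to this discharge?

y_n = 1.14 m

Manning's equation rearranged: A R^(2/3) = nQ / (1·√S) = 0.013 × 7.09 / (√0.0099) = 0.9263.
At y = 0.797 m: A R^(2/3) = 0.539 — short.
At y = 1.42 m: A R^(2/3) = 1.14 — over.
At y = 1.14 m: A R^(2/3) = 0.9268 — close enough.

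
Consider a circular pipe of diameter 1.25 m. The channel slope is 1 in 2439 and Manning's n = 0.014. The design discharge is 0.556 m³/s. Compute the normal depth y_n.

Manning's equation rearranged: A R^(2/3) = nQ / (1·√S) = 0.014 × 0.556 / (√0.00041) = 0.3844.
Try y = 0.519 m: A R^(2/3) = 0.2038 — short.
Try y = 0.901 m: A R^(2/3) = 0.4912 — over.
Try y = 0.756 m: A R^(2/3) = 0.3843 — matches.

y_n = 0.756 m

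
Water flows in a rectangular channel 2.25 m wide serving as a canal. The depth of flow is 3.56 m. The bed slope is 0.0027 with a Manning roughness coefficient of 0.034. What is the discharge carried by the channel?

Flow area A = b·y = 2.25 × 3.56 = 8.01 m². Wetted perimeter P = b + 2y = 2.25 + 2×3.56 = 9.37 m.
Hydraulic radius R = A/P = 8.01/9.37 = 0.8549 m.
Manning's equation: Q = (1/n) A R^(2/3) S^(1/2) = (1/0.034) × 8.01 × 0.8549^(2/3) × 0.0027^(1/2) = 11 m³/s.

Q = 11 m³/s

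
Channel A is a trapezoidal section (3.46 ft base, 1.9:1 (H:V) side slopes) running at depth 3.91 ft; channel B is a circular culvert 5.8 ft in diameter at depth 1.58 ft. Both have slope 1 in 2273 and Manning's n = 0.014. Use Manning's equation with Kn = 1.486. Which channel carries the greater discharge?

Channel A: With bottom width b = 3.46 ft and side slope z = 1.9: A = (b + zy)y = (3.46 + 1.9×3.91)×3.91 = 42.58 ft²; P = b + 2y√(1+z²) = 3.46 + 2×3.91×2.147 = 20.25 ft. Hydraulic radius R = A/P = 42.58/20.25 = 2.102 ft. Q_A = (1.486/0.014)·42.58·2.102^(2/3)·√0.0004399 = 155.6 ft³/s.
Channel B: For a circular section of diameter D = 5.8 ft at depth y = 1.58 ft, the central angle is θ = 2 arccos(1 − 2y/D) = 2.196 rad. Then A = (D²/8)(θ − sin θ) = 5.828 ft² and P = Dθ/2 = 6.37 ft. Hydraulic radius R = A/P = 5.828/6.37 = 0.9149 ft. Q_B = (1.486/0.014)·5.828·0.9149^(2/3)·√0.0004399 = 12.23 ft³/s.
Q_A = 155.6 ft³/s vs Q_B = 12.23 ft³/s, so channel A carries more.

channel A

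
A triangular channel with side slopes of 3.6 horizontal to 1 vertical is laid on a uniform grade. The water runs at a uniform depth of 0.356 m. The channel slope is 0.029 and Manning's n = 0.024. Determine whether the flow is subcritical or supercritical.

supercritical

For a triangular section with side slope z = 3.6: A = zy² = 3.6×0.356² = 0.4562 m²; P = 2y√(1+z²) = 2×0.356×3.736 = 2.66 m.
Hydraulic radius R = A/P = 0.4562/2.66 = 0.1715 m.
V = (1/n) R^(2/3) √S = (1/0.024) × 0.1715^(2/3) × √0.029 = 2.19 m/s. Hydraulic depth D_h = A/T = 0.4562/2.563 = 0.178 m.
Froude number Fr = V/√(g·D_h) = 2.19/√(9.81×0.178) = 1.66, which is greater than 1, so the flow is supercritical.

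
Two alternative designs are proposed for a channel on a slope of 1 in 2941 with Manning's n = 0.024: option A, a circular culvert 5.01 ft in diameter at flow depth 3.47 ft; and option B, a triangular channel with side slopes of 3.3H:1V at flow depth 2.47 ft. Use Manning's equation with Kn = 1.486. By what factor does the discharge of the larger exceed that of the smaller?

1.19

Channel A: For a circular section of diameter D = 5.01 ft at depth y = 3.47 ft, the central angle is θ = 2 arccos(1 − 2y/D) = 3.933 rad. Then A = (D²/8)(θ − sin θ) = 14.57 ft² and P = Dθ/2 = 9.851 ft. Hydraulic radius R = A/P = 14.57/9.851 = 1.479 ft. Q_A = (1.486/0.024)·14.57·1.479^(2/3)·√0.00034 = 21.59 ft³/s.
Channel B: For a triangular section with side slope z = 3.3: A = zy² = 3.3×2.47² = 20.13 ft²; P = 2y√(1+z²) = 2×2.47×3.448 = 17.03 ft. Hydraulic radius R = A/P = 20.13/17.03 = 1.182 ft. Q_B = (1.486/0.024)·20.13·1.182^(2/3)·√0.00034 = 25.7 ft³/s.
The larger discharge is 25.7 ft³/s and the smaller is 21.59 ft³/s; the ratio is 1.19.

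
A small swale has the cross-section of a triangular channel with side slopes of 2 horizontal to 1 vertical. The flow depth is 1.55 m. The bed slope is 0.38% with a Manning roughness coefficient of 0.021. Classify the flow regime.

For a triangular section with side slope z = 2: A = zy² = 2×1.55² = 4.805 m²; P = 2y√(1+z²) = 2×1.55×2.236 = 6.932 m.
Hydraulic radius R = A/P = 4.805/6.932 = 0.6932 m.
V = (1/n) R^(2/3) √S = (1/0.021) × 0.6932^(2/3) × √0.0038 = 2.299 m/s. Hydraulic depth D_h = A/T = 4.805/6.2 = 0.775 m.
Froude number Fr = V/√(g·D_h) = 2.299/√(9.81×0.775) = 0.834, which is less than 1, so the flow is subcritical.

subcritical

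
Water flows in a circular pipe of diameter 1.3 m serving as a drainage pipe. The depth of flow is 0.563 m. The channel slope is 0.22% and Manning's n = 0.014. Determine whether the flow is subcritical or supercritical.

For a circular section of diameter D = 1.3 m at depth y = 0.563 m, the central angle is θ = 2 arccos(1 − 2y/D) = 2.873 rad. Then A = (D²/8)(θ − sin θ) = 0.5509 m² and P = Dθ/2 = 1.868 m.
Hydraulic radius R = A/P = 0.5509/1.868 = 0.295 m.
V = (1/n) R^(2/3) √S = (1/0.014) × 0.295^(2/3) × √0.0022 = 1.485 m/s. Hydraulic depth D_h = A/T = 0.5509/1.288 = 0.4276 m.
Froude number Fr = V/√(g·D_h) = 1.485/√(9.81×0.4276) = 0.725, which is less than 1, so the flow is subcritical.

subcritical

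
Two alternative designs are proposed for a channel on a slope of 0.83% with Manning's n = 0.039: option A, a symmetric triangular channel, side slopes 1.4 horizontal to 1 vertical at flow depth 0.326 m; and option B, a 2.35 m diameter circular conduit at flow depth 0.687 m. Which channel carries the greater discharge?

Channel A: For a triangular section with side slope z = 1.4: A = zy² = 1.4×0.326² = 0.1488 m²; P = 2y√(1+z²) = 2×0.326×1.72 = 1.122 m. Hydraulic radius R = A/P = 0.1488/1.122 = 0.1326 m. Q_A = (1/0.039)·0.1488·0.1326^(2/3)·√0.0083 = 0.0904 m³/s.
Channel B: For a circular section of diameter D = 2.35 m at depth y = 0.687 m, the central angle is θ = 2 arccos(1 − 2y/D) = 2.285 rad. Then A = (D²/8)(θ − sin θ) = 1.056 m² and P = Dθ/2 = 2.685 m. Hydraulic radius R = A/P = 1.056/2.685 = 0.3932 m. Q_B = (1/0.039)·1.056·0.3932^(2/3)·√0.0083 = 1.324 m³/s.
Q_A = 0.0904 m³/s vs Q_B = 1.324 m³/s, so channel B carries more.

channel B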